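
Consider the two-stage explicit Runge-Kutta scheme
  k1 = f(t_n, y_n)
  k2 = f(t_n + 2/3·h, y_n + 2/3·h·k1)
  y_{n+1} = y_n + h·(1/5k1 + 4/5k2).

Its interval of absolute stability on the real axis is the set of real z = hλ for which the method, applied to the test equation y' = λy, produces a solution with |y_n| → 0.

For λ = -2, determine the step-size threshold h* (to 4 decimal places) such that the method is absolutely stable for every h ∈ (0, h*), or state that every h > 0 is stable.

(-1.8750,0); λ=-2 ⇒ h* = (15/8)/2 = 0.9375.

With y'=λy (z=hλ):
  k1=λy_n ⇒ h·k1=z·y_n;  k2=λ(1+2/3z)y_n ⇒ h·k2=z(1+2/3z)y_n
  y_{n+1}/y_n = 1 + 1/5z + 4/5z(1+2/3z) = 1 + z + 8/15z²
  Hence R(z) = 1 + z + 8/15z².

Boundary: |R(x)|=1, x<0.
x=-1.5: |R|=0.7000
R=1: x+8/15x²=0 ⇒ x=−15/8=-1.8750; min R=1−1/(4·8/15)=0.5312>−1
Confirm numerically:
  x=-1.028: |R|=0.53562 <1
  x=-0.915: |R|=0.53152 <1
  x=-0.805: |R|=0.54061 <1
  x=-0.759: |R|=0.54824 <1
  x=-2.333: |R|=1.56987 >1
  x=-1.997: |R|=1.12994 >1
  x=-1.965: |R|=1.09432 >1
Stable set (-1.8750, 0).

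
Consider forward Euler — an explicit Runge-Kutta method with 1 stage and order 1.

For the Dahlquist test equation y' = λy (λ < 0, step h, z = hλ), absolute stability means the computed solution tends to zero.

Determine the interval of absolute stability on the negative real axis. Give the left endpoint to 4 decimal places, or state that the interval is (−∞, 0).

On y'=λy, z=hλ:
  order 1, 1-stage ⇒ R(z)=1+z
  (e.g. R(-1.49)=-0.49000, |R|=0.49000)

Need |R(x)|<1, x<0.
x=-1.49: |R|=0.4900
|R(-1.42)|=0.4200 |R(-1.32)|=0.3200 |R(-1.01)|=0.0100
Bisect:
  x_lo=-2.3988 |R|=1.3988  x_hi=-0.3429 |R|=0.6571
  mid=-1.37086 |R|=0.37086 →hi
  mid=-1.88481 |R|=0.88481 →hi
  mid=-2.14179 |R|=1.14179 →lo
  mid=-2.01330 |R|=1.01330 →lo
  mid=-1.94905 |R|=0.94905 →hi
  mid=-1.98118 |R|=0.98118 →hi
  mid=-1.99724 |R|=0.99724 →hi
  ...
  [-2.00012,-2.00000] ⇒ x*=-2.0000
So |R|<1 on (-2.0000, 0).

(-2.0000, 0).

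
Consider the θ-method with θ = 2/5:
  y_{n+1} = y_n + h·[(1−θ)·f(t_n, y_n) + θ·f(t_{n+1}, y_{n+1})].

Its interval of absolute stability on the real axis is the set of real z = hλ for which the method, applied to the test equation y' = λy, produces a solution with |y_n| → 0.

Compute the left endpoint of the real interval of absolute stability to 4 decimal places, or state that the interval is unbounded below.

Set f=λy, z=hλ:
  y_{n+1} = y_n + z·[3/5·y_n + 2/5·y_{n+1}] ⇒ (1 − 2/5z)y_{n+1} = (1 + 3/5z)y_n
  so R(z) = (1 + 3/5z)/(1 − 2/5z).

Boundary: |R(x)|=1, x<0.
x=-1.64: |R|=0.0097
R=−1: 1+3/5x = −1+2/5x ⇒ -1/5x=2 ⇒ x=2/(-1/5)=-10.0000
Confirm numerically:
  x=-8.022: |R|=0.90601 <1
  x=-7.223: |R|=0.85719 <1
  x=-6.333: |R|=0.79243 <1
  x=-6.295: |R|=0.78937 <1
  x=-10.521: |R|=1.02001 >1
  x=-10.469: |R|=1.01808 >1
  x=-10.391: |R|=1.01517 >1
Interval (-10.0000, 0).

z* = -10.0000.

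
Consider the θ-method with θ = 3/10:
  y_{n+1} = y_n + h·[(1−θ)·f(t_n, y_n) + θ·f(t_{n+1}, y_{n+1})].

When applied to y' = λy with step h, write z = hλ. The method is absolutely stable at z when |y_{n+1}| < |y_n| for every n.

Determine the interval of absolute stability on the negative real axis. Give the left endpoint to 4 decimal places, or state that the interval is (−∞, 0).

z∈(-5.0000,0).

Set f=λy, z=hλ:
  y_{n+1} = y_n + z·[7/10·y_n + 3/10·y_{n+1}] ⇒ (1 − 3/10z)y_{n+1} = (1 + 7/10z)y_n
  so R(z) = (1 + 7/10z)/(1 − 3/10z).

Solve |R(x)|<1 on ℝ⁻.
x=-0.89: |R|=0.2976
R=−1: 1+7/10x = −1+3/10x ⇒ -2/5x=2 ⇒ x=2/(-2/5)=-5.0000
Confirm numerically:
  x=-4.599: |R|=0.93260 <1
  x=-4.205: |R|=0.85939 <1
  x=-2.225: |R|=0.33433 <1
  x=-5.596: |R|=1.08900 >1
  x=-5.595: |R|=1.08886 >1
  x=-5.304: |R|=1.04693 >1
Stable set (-5.0000, 0).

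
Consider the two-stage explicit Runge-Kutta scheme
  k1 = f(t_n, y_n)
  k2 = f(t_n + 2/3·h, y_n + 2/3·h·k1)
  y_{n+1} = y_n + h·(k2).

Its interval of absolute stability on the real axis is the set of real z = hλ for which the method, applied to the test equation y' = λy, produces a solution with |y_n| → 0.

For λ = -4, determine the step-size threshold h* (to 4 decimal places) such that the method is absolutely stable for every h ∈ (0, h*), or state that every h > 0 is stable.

On y'=λy, z=hλ:
  k1=λy_n ⇒ h·k1=z·y_n;  k2=λ(1+2/3z)y_n ⇒ h·k2=z(1+2/3z)y_n
  y_{n+1}/y_n = 1 + z(1+2/3z) = 1 + z + 2/3z²
  ⇒ R(z) = 1 + z + 2/3z².

Boundary: |R(x)|=1, x<0.
x=-0.46: |R|=0.6811
R=1: x+2/3x²=0 ⇒ x=−3/2=-1.5000; min R=1−1/(4·2/3)=0.6250>−1
Confirm numerically:
  x=-1.406: |R|=0.91189 <1
  x=-1.304: |R|=0.82961 <1
  x=-0.895: |R|=0.63902 <1
  x=-0.810: |R|=0.62740 <1
  x=-1.946: |R|=1.57861 >1
  x=-1.925: |R|=1.54542 >1
  x=-1.880: |R|=1.47627 >1
Stable set (-1.5000, 0).

(-1.5000,0); λ=-4 ⇒ h* = (3/2)/4 = 0.3750.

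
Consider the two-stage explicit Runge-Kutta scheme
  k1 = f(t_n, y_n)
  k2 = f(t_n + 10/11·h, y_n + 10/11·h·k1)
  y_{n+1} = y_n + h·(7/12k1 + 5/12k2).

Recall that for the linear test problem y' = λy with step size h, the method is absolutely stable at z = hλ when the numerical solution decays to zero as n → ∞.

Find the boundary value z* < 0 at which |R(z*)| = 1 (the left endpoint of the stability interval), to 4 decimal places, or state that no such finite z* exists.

Test eqn y'=λy, z=hλ:
  k1=λy_n ⇒ h·k1=z·y_n;  k2=λ(1+10/11z)y_n ⇒ h·k2=z(1+10/11z)y_n
  y_{n+1}/y_n = 1 + 7/12z + 5/12z(1+10/11z) = 1 + z + 25/66z²
  so R(z) = 1 + z + 25/66z².

Solve |R(x)|<1 on ℝ⁻.
x=-1.22: |R|=0.3438
R=1: x+25/66x²=0 ⇒ x=−66/25=-2.6400; min R=1−1/(4·25/66)=0.3400>−1
Confirm numerically:
  x=-1.949: |R|=0.48986 <1
  x=-1.338: |R|=0.34012 <1
  x=-1.125: |R|=0.35440 <1
  x=-3.107: |R|=1.54961 >1
  x=-2.835: |R|=1.20940 >1
So |R|<1 on (-2.6400, 0).

left endpoint -2.6400.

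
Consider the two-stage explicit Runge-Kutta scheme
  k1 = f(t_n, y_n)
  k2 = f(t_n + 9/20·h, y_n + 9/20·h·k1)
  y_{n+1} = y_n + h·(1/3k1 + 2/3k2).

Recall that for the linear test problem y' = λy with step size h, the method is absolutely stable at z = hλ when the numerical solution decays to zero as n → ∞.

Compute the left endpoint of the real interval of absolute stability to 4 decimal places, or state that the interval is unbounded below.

Set f=λy, z=hλ:
  k1=λy_n ⇒ h·k1=z·y_n;  k2=λ(1+9/20z)y_n ⇒ h·k2=z(1+9/20z)y_n
  y_{n+1}/y_n = 1 + 1/3z + 2/3z(1+9/20z) = 1 + z + 3/10z²
  so R(z) = 1 + z + 3/10z².

Need |R(x)|<1, x<0.
x=-1.33: |R|=0.2007
R=1: x+3/10x²=0 ⇒ x=−10/3=-3.3333; min R=1−1/(4·3/10)=0.1667>−1
Confirm numerically:
  x=-3.213: |R|=0.88401 <1
  x=-2.148: |R|=0.23617 <1
  x=-1.984: |R|=0.19688 <1
  x=-1.759: |R|=0.16922 <1
  x=-3.920: |R|=1.68992 >1
  x=-3.914: |R|=1.68182 >1
So |R|<1 on (-3.3333, 0).

left endpoint -3.3333.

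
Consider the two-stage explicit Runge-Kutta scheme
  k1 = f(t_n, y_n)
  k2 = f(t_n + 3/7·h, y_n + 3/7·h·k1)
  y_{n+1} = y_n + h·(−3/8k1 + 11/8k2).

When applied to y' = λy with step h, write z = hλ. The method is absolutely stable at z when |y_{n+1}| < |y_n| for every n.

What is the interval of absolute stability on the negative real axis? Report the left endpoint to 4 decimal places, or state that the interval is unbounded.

(-1.6970, 0).

Test eqn y'=λy, z=hλ:
  k1=λy_n ⇒ h·k1=z·y_n;  k2=λ(1+3/7z)y_n ⇒ h·k2=z(1+3/7z)y_n
  y_{n+1}/y_n = 1 − 3/8z + 11/8z(1+3/7z) = 1 + z + 33/56z²
  Hence R(z) = 1 + z + 33/56z².

Find x<0 with |R(x)|<1.
x=-1.6: |R|=0.9086
R=1: x+33/56x²=0 ⇒ x=−56/33=-1.6970; min R=1−1/(4·33/56)=0.5758>−1
Confirm numerically:
  x=-1.642: |R|=0.94681 <1
  x=-1.159: |R|=0.63258 <1
  x=-0.901: |R|=0.57738 <1
  x=-0.882: |R|=0.57642 <1
  x=-2.209: |R|=1.66653 >1
  x=-2.125: |R|=1.53599 >1
  x=-2.021: |R|=1.38590 >1
So |R|<1 on (-1.6970, 0).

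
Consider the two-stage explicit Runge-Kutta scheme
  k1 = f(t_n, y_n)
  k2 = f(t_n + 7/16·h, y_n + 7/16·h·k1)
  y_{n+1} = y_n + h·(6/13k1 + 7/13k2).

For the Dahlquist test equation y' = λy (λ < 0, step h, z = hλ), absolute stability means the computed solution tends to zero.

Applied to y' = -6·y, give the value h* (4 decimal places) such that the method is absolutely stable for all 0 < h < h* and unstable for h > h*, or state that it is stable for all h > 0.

(-4.2449,0); λ=-6 ⇒ h* = (208/49)/6 = 0.7075.

Test eqn y'=λy, z=hλ:
  k1=λy_n ⇒ h·k1=z·y_n;  k2=λ(1+7/16z)y_n ⇒ h·k2=z(1+7/16z)y_n
  y_{n+1}/y_n = 1 + 6/13z + 7/13z(1+7/16z) = 1 + z + 49/208z²
  Hence R(z) = 1 + z + 49/208z².

Find x<0 with |R(x)|<1.
x=-0.96: |R|=0.2571
R=1: x+49/208x²=0 ⇒ x=−208/49=-4.2449; min R=1−1/(4·49/208)=-0.0612>−1
Confirm numerically:
  x=-4.080: |R|=0.84151 <1
  x=-1.954: |R|=0.05454 <1
  x=-1.846: |R|=0.04322 <1
  x=-4.583: |R|=1.36503 >1
  x=-4.481: |R|=1.24923 >1
Interval (-4.2449, 0).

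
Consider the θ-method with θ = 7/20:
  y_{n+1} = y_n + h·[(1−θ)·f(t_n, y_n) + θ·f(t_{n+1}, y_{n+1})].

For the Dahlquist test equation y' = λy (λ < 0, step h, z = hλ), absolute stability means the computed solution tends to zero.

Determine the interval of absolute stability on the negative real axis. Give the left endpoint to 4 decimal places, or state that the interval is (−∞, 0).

z∈(-6.6667,0).

Test eqn y'=λy, z=hλ:
  y_{n+1} = y_n + z·[13/20·y_n + 7/20·y_{n+1}] ⇒ (1 − 7/20z)y_{n+1} = (1 + 13/20z)y_n
  so R(z) = (1 + 13/20z)/(1 − 7/20z).

Find x<0 with |R(x)|<1.
x=-0.58: |R|=0.5179
R=−1: 1+13/20x = −1+7/20x ⇒ -3/10x=2 ⇒ x=2/(-3/10)=-6.6667
Confirm numerically:
  x=-6.484: |R|=0.98324 <1
  x=-6.461: |R|=0.98108 <1
  x=-5.846: |R|=0.91918 <1
  x=-7.258: |R|=1.05011 >1
  x=-6.928: |R|=1.02289 >1
  x=-6.758: |R|=1.00814 >1
Stable set (-6.6667, 0).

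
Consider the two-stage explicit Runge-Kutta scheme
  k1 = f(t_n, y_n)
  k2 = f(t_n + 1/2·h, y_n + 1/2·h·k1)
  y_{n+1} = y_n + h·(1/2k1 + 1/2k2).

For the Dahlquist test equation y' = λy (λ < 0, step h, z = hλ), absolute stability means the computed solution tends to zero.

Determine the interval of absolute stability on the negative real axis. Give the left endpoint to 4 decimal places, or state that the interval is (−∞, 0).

With y'=λy (z=hλ):
  k1=λy_n ⇒ h·k1=z·y_n;  k2=λ(1+1/2z)y_n ⇒ h·k2=z(1+1/2z)y_n
  y_{n+1}/y_n = 1 + 1/2z + 1/2z(1+1/2z) = 1 + z + 1/4z²
  Hence R(z) = 1 + z + 1/4z².

Need |R(x)|<1, x<0.
x=-0.91: |R|=0.2970
R=1: x+1/4x²=0 ⇒ x=−4=-4.0000; min R=1−1/(4·1/4)=0.0000>−1
Confirm numerically:
  x=-3.837: |R|=0.84364 <1
  x=-3.214: |R|=0.36845 <1
  x=-1.658: |R|=0.02924 <1
  x=-4.572: |R|=1.65380 >1
  x=-4.428: |R|=1.47380 >1
  x=-4.103: |R|=1.10565 >1
So |R|<1 on (-4.0000, 0).

(-4.0000, 0).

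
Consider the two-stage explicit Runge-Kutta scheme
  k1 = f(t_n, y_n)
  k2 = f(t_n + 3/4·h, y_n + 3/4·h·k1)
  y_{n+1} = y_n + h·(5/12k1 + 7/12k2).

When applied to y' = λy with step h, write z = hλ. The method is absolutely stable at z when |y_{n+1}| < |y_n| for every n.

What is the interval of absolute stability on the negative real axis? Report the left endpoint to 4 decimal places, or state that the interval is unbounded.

Test eqn y'=λy, z=hλ:
  k1=λy_n ⇒ h·k1=z·y_n;  k2=λ(1+3/4z)y_n ⇒ h·k2=z(1+3/4z)y_n
  y_{n+1}/y_n = 1 + 5/12z + 7/12z(1+3/4z) = 1 + z + 7/16z²
  R(z) = 1 + z + 7/16z².

Solve |R(x)|<1 on ℝ⁻.
x=-1.18: |R|=0.4292
R=1: x+7/16x²=0 ⇒ x=−16/7=-2.2857; min R=1−1/(4·7/16)=0.4286>−1
Confirm numerically:
  x=-2.145: |R|=0.86795 <1
  x=-2.068: |R|=0.80302 <1
  x=-1.729: |R|=0.57888 <1
  x=-2.811: |R|=1.64600 >1
  x=-2.474: |R|=1.20380 >1
Interval (-2.2857, 0).

z∈(-2.2857,0).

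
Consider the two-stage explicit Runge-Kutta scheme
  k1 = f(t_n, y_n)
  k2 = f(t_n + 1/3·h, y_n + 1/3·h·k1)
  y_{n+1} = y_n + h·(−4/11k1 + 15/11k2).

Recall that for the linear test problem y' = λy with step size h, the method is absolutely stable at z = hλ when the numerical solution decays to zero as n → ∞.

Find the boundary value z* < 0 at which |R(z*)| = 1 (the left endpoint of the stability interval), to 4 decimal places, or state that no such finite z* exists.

left endpoint -2.2000.

Set f=λy, z=hλ:
  k1=λy_n ⇒ h·k1=z·y_n;  k2=λ(1+1/3z)y_n ⇒ h·k2=z(1+1/3z)y_n
  y_{n+1}/y_n = 1 − 4/11z + 15/11z(1+1/3z) = 1 + z + 5/11z²
  Hence R(z) = 1 + z + 5/11z².

Find x<0 with |R(x)|<1.
x=-1.56: |R|=0.5462
R=1: x+5/11x²=0 ⇒ x=−11/5=-2.2000; min R=1−1/(4·5/11)=0.4500>−1
Confirm numerically:
  x=-2.052: |R|=0.86196 <1
  x=-1.834: |R|=0.69489 <1
  x=-1.563: |R|=0.54744 <1
  x=-1.455: |R|=0.50728 <1
  x=-2.580: |R|=1.44564 >1
  x=-2.426: |R|=1.24922 >1
  x=-2.354: |R|=1.16478 >1
Interval (-2.2000, 0).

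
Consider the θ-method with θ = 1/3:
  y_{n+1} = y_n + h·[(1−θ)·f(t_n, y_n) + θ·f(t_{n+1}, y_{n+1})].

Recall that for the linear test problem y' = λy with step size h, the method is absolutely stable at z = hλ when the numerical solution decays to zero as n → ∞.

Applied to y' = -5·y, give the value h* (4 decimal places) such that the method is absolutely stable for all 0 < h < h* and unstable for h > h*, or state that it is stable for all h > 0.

On y'=λy, z=hλ:
  y_{n+1} = y_n + z·[2/3·y_n + 1/3·y_{n+1}] ⇒ (1 − 1/3z)y_{n+1} = (1 + 2/3z)y_n
  ⇒ R(z) = (1 + 2/3z)/(1 − 1/3z).

Boundary: |R(x)|=1, x<0.
x=-1.41: |R|=0.0408
R=−1: 1+2/3x = −1+1/3x ⇒ -1/3x=2 ⇒ x=2/(-1/3)=-6.0000
Confirm numerically:
  x=-4.888: |R|=0.85903 <1
  x=-4.398: |R|=0.78345 <1
  x=-4.010: |R|=0.71612 <1
  x=-2.571: |R|=0.38449 <1
  x=-6.411: |R|=1.04367 >1
  x=-6.367: |R|=1.03918 >1
  x=-6.314: |R|=1.03371 >1
So |R|<1 on (-6.0000, 0).

(-6.0000,0); λ=-5 ⇒ h* = (6)/5 = 1.2000.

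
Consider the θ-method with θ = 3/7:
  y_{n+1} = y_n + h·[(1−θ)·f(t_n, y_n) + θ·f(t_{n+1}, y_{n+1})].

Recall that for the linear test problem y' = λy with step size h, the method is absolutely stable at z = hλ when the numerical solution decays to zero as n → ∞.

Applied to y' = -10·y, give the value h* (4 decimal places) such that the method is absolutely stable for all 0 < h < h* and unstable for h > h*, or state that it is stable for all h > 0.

(-14.0000,0); λ=-10 ⇒ h* = (14)/10 = 1.4000.

Test eqn y'=λy, z=hλ:
  y_{n+1} = y_n + z·[4/7·y_n + 3/7·y_{n+1}] ⇒ (1 − 3/7z)y_{n+1} = (1 + 4/7z)y_n
  Hence R(z) = (1 + 4/7z)/(1 − 3/7z).

Need |R(x)|<1, x<0.
x=-1.2: |R|=0.2075
R=−1: 1+4/7x = −1+3/7x ⇒ -1/7x=2 ⇒ x=2/(-1/7)=-14.0000
Confirm numerically:
  x=-9.614: |R|=0.87763 <1
  x=-9.209: |R|=0.86164 <1
  x=-9.128: |R|=0.85831 <1
  x=-7.541: |R|=0.78196 <1
  x=-14.508: |R|=1.01005 >1
  x=-14.501: |R|=1.00992 >1
  x=-14.377: |R|=1.00752 >1
So |R|<1 on (-14.0000, 0).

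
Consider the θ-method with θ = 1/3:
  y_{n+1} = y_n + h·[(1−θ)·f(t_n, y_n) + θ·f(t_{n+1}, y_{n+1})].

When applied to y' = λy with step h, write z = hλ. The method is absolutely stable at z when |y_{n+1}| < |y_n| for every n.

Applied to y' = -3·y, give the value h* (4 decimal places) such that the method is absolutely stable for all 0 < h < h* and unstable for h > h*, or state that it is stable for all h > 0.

On y'=λy, z=hλ:
  y_{n+1} = y_n + z·[2/3·y_n + 1/3·y_{n+1}] ⇒ (1 − 1/3z)y_{n+1} = (1 + 2/3z)y_n
  ⇒ R(z) = (1 + 2/3z)/(1 − 1/3z).

Boundary: |R(x)|=1, x<0.
x=-1.78: |R|=0.1172
R=−1: 1+2/3x = −1+1/3x ⇒ -1/3x=2 ⇒ x=2/(-1/3)=-6.0000
Confirm numerically:
  x=-5.741: |R|=0.97037 <1
  x=-4.023: |R|=0.71850 <1
  x=-3.949: |R|=0.70485 <1
  x=-3.532: |R|=0.62217 <1
  x=-6.517: |R|=1.05432 >1
  x=-6.394: |R|=1.04194 >1
Interval (-6.0000, 0).

(-6.0000,0); λ=-3 ⇒ h* = (6)/3 = 2.0000.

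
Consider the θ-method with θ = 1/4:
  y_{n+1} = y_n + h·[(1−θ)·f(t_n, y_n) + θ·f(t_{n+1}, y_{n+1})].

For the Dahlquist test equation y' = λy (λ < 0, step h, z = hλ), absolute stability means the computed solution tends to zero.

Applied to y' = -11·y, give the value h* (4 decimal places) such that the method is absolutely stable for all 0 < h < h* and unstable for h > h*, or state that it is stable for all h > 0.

(-4.0000,0); λ=-11 ⇒ h* = (4)/11 = 0.3636.

On y'=λy, z=hλ:
  y_{n+1} = y_n + z·[3/4·y_n + 1/4·y_{n+1}] ⇒ (1 − 1/4z)y_{n+1} = (1 + 3/4z)y_n
  ⇒ R(z) = (1 + 3/4z)/(1 − 1/4z).

Need |R(x)|<1, x<0.
x=-1.52: |R|=0.1014
R=−1: 1+3/4x = −1+1/4x ⇒ -1/2x=2 ⇒ x=2/(-1/2)=-4.0000
Confirm numerically:
  x=-2.880: |R|=0.67442 <1
  x=-2.583: |R|=0.56950 <1
  x=-2.165: |R|=0.40470 <1
  x=-1.692: |R|=0.18904 <1
  x=-4.451: |R|=1.10673 >1
  x=-4.168: |R|=1.04114 >1
Stable set (-4.0000, 0).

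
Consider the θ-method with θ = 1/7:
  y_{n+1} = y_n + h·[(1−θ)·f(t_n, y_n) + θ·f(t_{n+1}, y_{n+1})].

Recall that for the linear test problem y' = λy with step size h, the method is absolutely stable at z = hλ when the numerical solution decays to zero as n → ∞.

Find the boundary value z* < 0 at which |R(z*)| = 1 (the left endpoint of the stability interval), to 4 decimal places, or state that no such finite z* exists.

Set f=λy, z=hλ:
  y_{n+1} = y_n + z·[6/7·y_n + 1/7·y_{n+1}] ⇒ (1 − 1/7z)y_{n+1} = (1 + 6/7z)y_n
  R(z) = (1 + 6/7z)/(1 − 1/7z).

Find x<0 with |R(x)|<1.
x=-1.02: |R|=0.1097
R=−1: 1+6/7x = −1+1/7x ⇒ -5/7x=2 ⇒ x=2/(-5/7)=-2.8000
Confirm numerically:
  x=-2.445: |R|=0.81207 <1
  x=-2.332: |R|=0.74925 <1
  x=-1.322: |R|=0.11199 <1
  x=-3.308: |R|=1.24641 >1
  x=-3.258: |R|=1.22324 >1
  x=-2.890: |R|=1.04550 >1
Interval (-2.8000, 0).

z* = -2.8000.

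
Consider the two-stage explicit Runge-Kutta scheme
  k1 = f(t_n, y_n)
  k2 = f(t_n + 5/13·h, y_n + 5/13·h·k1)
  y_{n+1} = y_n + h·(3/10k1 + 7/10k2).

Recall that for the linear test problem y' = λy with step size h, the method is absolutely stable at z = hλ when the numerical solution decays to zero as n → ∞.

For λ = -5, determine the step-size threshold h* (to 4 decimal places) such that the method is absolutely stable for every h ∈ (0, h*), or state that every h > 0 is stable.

On y'=λy, z=hλ:
  k1=λy_n ⇒ h·k1=z·y_n;  k2=λ(1+5/13z)y_n ⇒ h·k2=z(1+5/13z)y_n
  y_{n+1}/y_n = 1 + 3/10z + 7/10z(1+5/13z) = 1 + z + 7/26z²
  so R(z) = 1 + z + 7/26z².

Solve |R(x)|<1 on ℝ⁻.
x=-0.85: |R|=0.3445
R=1: x+7/26x²=0 ⇒ x=−26/7=-3.7143; min R=1−1/(4·7/26)=0.0714>−1
Confirm numerically:
  x=-3.435: |R|=0.74171 <1
  x=-2.106: |R|=0.08810 <1
  x=-1.927: |R|=0.07274 <1
  x=-1.695: |R|=0.07851 <1
  x=-3.878: |R|=1.17093 >1
  x=-3.772: |R|=1.05861 >1
Stable set (-3.7143, 0).

(-3.7143,0); λ=-5 ⇒ h* = (26/7)/5 = 0.7429.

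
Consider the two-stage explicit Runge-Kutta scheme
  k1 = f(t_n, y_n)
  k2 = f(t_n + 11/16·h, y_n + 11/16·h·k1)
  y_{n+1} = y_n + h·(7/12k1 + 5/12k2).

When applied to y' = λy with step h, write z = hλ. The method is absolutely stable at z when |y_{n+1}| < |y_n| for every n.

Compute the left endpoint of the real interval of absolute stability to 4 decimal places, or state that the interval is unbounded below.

With y'=λy (z=hλ):
  k1=λy_n ⇒ h·k1=z·y_n;  k2=λ(1+11/16z)y_n ⇒ h·k2=z(1+11/16z)y_n
  y_{n+1}/y_n = 1 + 7/12z + 5/12z(1+11/16z) = 1 + z + 55/192z²
  R(z) = 1 + z + 55/192z².

Need |R(x)|<1, x<0.
x=-1.27: |R|=0.1920
R=1: x+55/192x²=0 ⇒ x=−192/55=-3.4909; min R=1−1/(4·55/192)=0.1273>−1
Confirm numerically:
  x=-2.617: |R|=0.34486 <1
  x=-1.664: |R|=0.12917 <1
  x=-1.576: |R|=0.13550 <1
  x=-1.532: |R|=0.14032 <1
  x=-3.924: |R|=1.48682 >1
  x=-3.692: |R|=1.21267 >1
So |R|<1 on (-3.4909, 0).

left endpoint -3.4909.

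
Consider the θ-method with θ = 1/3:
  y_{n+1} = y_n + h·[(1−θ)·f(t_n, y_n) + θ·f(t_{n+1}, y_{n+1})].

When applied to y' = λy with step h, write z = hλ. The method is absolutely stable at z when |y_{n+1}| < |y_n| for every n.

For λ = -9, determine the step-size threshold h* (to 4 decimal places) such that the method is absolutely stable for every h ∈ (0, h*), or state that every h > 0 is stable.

(-6.0000,0); λ=-9 ⇒ h* = (6)/9 = 0.6667.

On y'=λy, z=hλ:
  y_{n+1} = y_n + z·[2/3·y_n + 1/3·y_{n+1}] ⇒ (1 − 1/3z)y_{n+1} = (1 + 2/3z)y_n
  Hence R(z) = (1 + 2/3z)/(1 − 1/3z).

Boundary: |R(x)|=1, x<0.
x=-1.62: |R|=0.0519
R=−1: 1+2/3x = −1+1/3x ⇒ -1/3x=2 ⇒ x=2/(-1/3)=-6.0000
Confirm numerically:
  x=-4.523: |R|=0.80367 <1
  x=-3.633: |R|=0.64315 <1
  x=-3.137: |R|=0.53349 <1
  x=-6.490: |R|=1.05163 >1
  x=-6.371: |R|=1.03959 >1
  x=-6.162: |R|=1.01768 >1
Interval (-6.0000, 0).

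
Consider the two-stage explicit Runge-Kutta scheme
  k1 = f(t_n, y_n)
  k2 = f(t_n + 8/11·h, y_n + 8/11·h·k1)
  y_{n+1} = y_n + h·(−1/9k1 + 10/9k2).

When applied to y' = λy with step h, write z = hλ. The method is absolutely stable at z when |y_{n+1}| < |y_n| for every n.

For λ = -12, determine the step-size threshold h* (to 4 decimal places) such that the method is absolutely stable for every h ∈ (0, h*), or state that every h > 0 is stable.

With y'=λy (z=hλ):
  k1=λy_n ⇒ h·k1=z·y_n;  k2=λ(1+8/11z)y_n ⇒ h·k2=z(1+8/11z)y_n
  y_{n+1}/y_n = 1 − 1/9z + 10/9z(1+8/11z) = 1 + z + 80/99z²
  so R(z) = 1 + z + 80/99z².

Solve |R(x)|<1 on ℝ⁻.
x=-0.5: |R|=0.7020
R=1: x+80/99x²=0 ⇒ x=−99/80=-1.2375; min R=1−1/(4·80/99)=0.6906>−1
Confirm numerically:
  x=-1.008: |R|=0.81306 <1
  x=-0.802: |R|=0.71776 <1
  x=-0.791: |R|=0.71460 <1
  x=-1.684: |R|=1.60760 >1
  x=-1.440: |R|=1.23564 >1
Interval (-1.2375, 0).

(-1.2375,0); λ=-12 ⇒ h* = (99/80)/12 = 0.1031.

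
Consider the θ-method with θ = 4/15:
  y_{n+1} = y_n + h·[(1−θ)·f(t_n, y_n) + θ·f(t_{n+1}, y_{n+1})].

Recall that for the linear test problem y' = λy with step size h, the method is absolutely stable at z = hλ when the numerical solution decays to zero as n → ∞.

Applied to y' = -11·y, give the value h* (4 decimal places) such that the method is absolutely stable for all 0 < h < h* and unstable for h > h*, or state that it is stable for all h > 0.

On y'=λy, z=hλ:
  y_{n+1} = y_n + z·[11/15·y_n + 4/15·y_{n+1}] ⇒ (1 − 4/15z)y_{n+1} = (1 + 11/15z)y_n
  so R(z) = (1 + 11/15z)/(1 − 4/15z).

Find x<0 with |R(x)|<1.
x=-1.8: |R|=0.2162
R=−1: 1+11/15x = −1+4/15x ⇒ -7/15x=2 ⇒ x=2/(-7/15)=-4.2857
Confirm numerically:
  x=-2.689: |R|=0.56604 <1
  x=-2.581: |R|=0.52879 <1
  x=-1.961: |R|=0.28765 <1
  x=-4.563: |R|=1.05837 >1
  x=-4.448: |R|=1.03464 >1
  x=-4.360: |R|=1.01603 >1
Interval (-4.2857, 0).

(-4.2857,0); λ=-11 ⇒ h* = (30/7)/11 = 0.3896.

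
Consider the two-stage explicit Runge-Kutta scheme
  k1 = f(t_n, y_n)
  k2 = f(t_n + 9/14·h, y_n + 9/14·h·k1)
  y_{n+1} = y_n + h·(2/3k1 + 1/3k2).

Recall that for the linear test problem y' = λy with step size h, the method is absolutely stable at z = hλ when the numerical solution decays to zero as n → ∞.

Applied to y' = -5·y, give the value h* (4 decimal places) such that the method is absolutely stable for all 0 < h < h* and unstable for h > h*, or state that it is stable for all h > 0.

(-4.6667,0); λ=-5 ⇒ h* = (14/3)/5 = 0.9333.

Test eqn y'=λy, z=hλ:
  k1=λy_n ⇒ h·k1=z·y_n;  k2=λ(1+9/14z)y_n ⇒ h·k2=z(1+9/14z)y_n
  y_{n+1}/y_n = 1 + 2/3z + 1/3z(1+9/14z) = 1 + z + 3/14z²
  so R(z) = 1 + z + 3/14z².

Solve |R(x)|<1 on ℝ⁻.
x=-1.44: |R|=0.0043
R=1: x+3/14x²=0 ⇒ x=−14/3=-4.6667; min R=1−1/(4·3/14)=-0.1667>−1
Confirm numerically:
  x=-3.833: |R|=0.31526 <1
  x=-3.301: |R|=0.03399 <1
  x=-2.558: |R|=0.15585 <1
  x=-2.383: |R|=0.16614 <1
  x=-5.234: |R|=1.63630 >1
  x=-5.084: |R|=1.45465 >1
  x=-4.790: |R|=1.12659 >1
So |R|<1 on (-4.6667, 0).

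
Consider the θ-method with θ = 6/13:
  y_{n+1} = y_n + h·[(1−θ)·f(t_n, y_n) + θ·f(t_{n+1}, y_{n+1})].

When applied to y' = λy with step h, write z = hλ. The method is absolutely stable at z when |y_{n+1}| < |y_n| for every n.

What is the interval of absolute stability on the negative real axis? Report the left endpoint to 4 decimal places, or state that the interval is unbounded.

z∈(-26.0000,0).

With y'=λy (z=hλ):
  y_{n+1} = y_n + z·[7/13·y_n + 6/13·y_{n+1}] ⇒ (1 − 6/13z)y_{n+1} = (1 + 7/13z)y_n
  so R(z) = (1 + 7/13z)/(1 − 6/13z).

Need |R(x)|<1, x<0.
x=-0.53: |R|=0.5742
R=−1: 1+7/13x = −1+6/13x ⇒ -1/13x=2 ⇒ x=2/(-1/13)=-26.0000
Confirm numerically:
  x=-22.446: |R|=0.97593 <1
  x=-17.644: |R|=0.92970 <1
  x=-15.617: |R|=0.90269 <1
  x=-15.121: |R|=0.89512 <1
  x=-26.219: |R|=1.00129 >1
  x=-26.132: |R|=1.00078 >1
So |R|<1 on (-26.0000, 0).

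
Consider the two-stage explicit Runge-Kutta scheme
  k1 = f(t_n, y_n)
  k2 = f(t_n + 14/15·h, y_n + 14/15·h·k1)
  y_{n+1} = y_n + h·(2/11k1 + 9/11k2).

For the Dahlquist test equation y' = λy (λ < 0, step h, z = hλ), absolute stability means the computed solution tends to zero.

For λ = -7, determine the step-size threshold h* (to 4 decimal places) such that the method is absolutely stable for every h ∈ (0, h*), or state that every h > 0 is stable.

Test eqn y'=λy, z=hλ:
  k1=λy_n ⇒ h·k1=z·y_n;  k2=λ(1+14/15z)y_n ⇒ h·k2=z(1+14/15z)y_n
  y_{n+1}/y_n = 1 + 2/11z + 9/11z(1+14/15z) = 1 + z + 42/55z²
  Hence R(z) = 1 + z + 42/55z².

Boundary: |R(x)|=1, x<0.
x=-1.11: |R|=0.8309
R=1: x+42/55x²=0 ⇒ x=−55/42=-1.3095; min R=1−1/(4·42/55)=0.6726>−1
Confirm numerically:
  x=-1.186: |R|=0.88813 <1
  x=-1.083: |R|=0.81266 <1
  x=-0.787: |R|=0.68597 <1
  x=-1.851: |R|=1.76537 >1
  x=-1.606: |R|=1.36360 >1
  x=-1.424: |R|=1.12448 >1
So |R|<1 on (-1.3095, 0).

(-1.3095,0); λ=-7 ⇒ h* = (55/42)/7 = 0.1871.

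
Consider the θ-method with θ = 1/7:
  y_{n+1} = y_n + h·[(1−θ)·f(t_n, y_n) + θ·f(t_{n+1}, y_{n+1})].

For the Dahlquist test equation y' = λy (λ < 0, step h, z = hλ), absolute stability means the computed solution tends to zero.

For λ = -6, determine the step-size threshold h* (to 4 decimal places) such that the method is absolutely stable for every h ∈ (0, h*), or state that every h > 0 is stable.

(-2.8000,0); λ=-6 ⇒ h* = (14/5)/6 = 0.4667.

With y'=λy (z=hλ):
  y_{n+1} = y_n + z·[6/7·y_n + 1/7·y_{n+1}] ⇒ (1 − 1/7z)y_{n+1} = (1 + 6/7z)y_n
  Hence R(z) = (1 + 6/7z)/(1 − 1/7z).

Boundary: |R(x)|=1, x<0.
x=-1.39: |R|=0.1597
R=−1: 1+6/7x = −1+1/7x ⇒ -5/7x=2 ⇒ x=2/(-5/7)=-2.8000
Confirm numerically:
  x=-2.197: |R|=0.67218 <1
  x=-1.578: |R|=0.28771 <1
  x=-1.568: |R|=0.28105 <1
  x=-1.481: |R|=0.22238 <1
  x=-3.359: |R|=1.26981 >1
  x=-3.004: |R|=1.10196 >1
So |R|<1 on (-2.8000, 0).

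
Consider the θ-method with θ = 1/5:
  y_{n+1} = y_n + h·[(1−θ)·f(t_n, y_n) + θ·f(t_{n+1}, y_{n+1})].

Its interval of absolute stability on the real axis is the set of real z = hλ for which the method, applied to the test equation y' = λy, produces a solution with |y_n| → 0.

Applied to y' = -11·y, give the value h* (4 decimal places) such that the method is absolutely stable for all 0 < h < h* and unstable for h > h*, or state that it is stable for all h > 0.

(-3.3333,0); λ=-11 ⇒ h* = (10/3)/11 = 0.3030.

On y'=λy, z=hλ:
  y_{n+1} = y_n + z·[4/5·y_n + 1/5·y_{n+1}] ⇒ (1 − 1/5z)y_{n+1} = (1 + 4/5z)y_n
  Hence R(z) = (1 + 4/5z)/(1 − 1/5z).

Need |R(x)|<1, x<0.
x=-1.47: |R|=0.1360
R=−1: 1+4/5x = −1+1/5x ⇒ -3/5x=2 ⇒ x=2/(-3/5)=-3.3333
Confirm numerically:
  x=-1.836: |R|=0.34289 <1
  x=-1.785: |R|=0.31540 <1
  x=-1.675: |R|=0.25468 <1
  x=-1.413: |R|=0.10167 <1
  x=-3.744: |R|=1.14090 >1
  x=-3.511: |R|=1.06262 >1
Stable set (-3.3333, 0).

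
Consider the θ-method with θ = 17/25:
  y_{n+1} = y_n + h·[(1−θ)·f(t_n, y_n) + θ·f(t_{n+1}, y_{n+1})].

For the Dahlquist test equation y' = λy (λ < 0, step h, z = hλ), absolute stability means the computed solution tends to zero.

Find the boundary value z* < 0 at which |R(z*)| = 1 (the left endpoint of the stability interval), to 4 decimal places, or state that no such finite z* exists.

Set f=λy, z=hλ:
  y_{n+1} = y_n + z·[8/25·y_n + 17/25·y_{n+1}] ⇒ (1 − 17/25z)y_{n+1} = (1 + 8/25z)y_n
  R(z) = (1 + 8/25z)/(1 − 17/25z).

Solve |R(x)|<1 on ℝ⁻.
x=-0.68: |R|=0.5350
x=-2: |R|=0.1525
x=-10: |R|=0.2821
x=-100: |R|=0.4493
θ=17/25≥1/2 ⇒ |1+8/25x|<|1−17/25x| ∀x<0 ⇒ interval (−∞,0).

interval (−∞, 0).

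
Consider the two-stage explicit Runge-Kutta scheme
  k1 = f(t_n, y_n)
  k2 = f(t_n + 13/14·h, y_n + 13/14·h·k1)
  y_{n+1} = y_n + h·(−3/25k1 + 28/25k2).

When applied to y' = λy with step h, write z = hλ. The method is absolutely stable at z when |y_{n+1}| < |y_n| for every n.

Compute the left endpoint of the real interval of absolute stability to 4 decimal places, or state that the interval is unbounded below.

With y'=λy (z=hλ):
  k1=λy_n ⇒ h·k1=z·y_n;  k2=λ(1+13/14z)y_n ⇒ h·k2=z(1+13/14z)y_n
  y_{n+1}/y_n = 1 − 3/25z + 28/25z(1+13/14z) = 1 + z + 26/25z²
  Hence R(z) = 1 + z + 26/25z².

Solve |R(x)|<1 on ℝ⁻.
x=-1.17: |R|=1.2537
R=1: x+26/25x²=0 ⇒ x=−25/26=-0.9615; min R=1−1/(4·26/25)=0.7596>−1
Confirm numerically:
  x=-0.837: |R|=0.89159 <1
  x=-0.793: |R|=0.86100 <1
  x=-0.654: |R|=0.79082 <1
  x=-0.491: |R|=0.75972 <1
  x=-1.196: |R|=1.29163 >1
  x=-0.983: |R|=1.02194 >1
Stable set (-0.9615, 0).

z* = -0.9615.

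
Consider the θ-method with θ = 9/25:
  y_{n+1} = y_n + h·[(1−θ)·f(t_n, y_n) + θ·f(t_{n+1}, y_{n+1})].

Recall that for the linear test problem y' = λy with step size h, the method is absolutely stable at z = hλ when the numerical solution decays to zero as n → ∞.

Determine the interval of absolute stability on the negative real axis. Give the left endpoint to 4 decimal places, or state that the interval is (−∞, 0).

(-7.1429, 0).

Set f=λy, z=hλ:
  y_{n+1} = y_n + z·[16/25·y_n + 9/25·y_{n+1}] ⇒ (1 − 9/25z)y_{n+1} = (1 + 16/25z)y_n
  Hence R(z) = (1 + 16/25z)/(1 − 9/25z).

Need |R(x)|<1, x<0.
x=-1.75: |R|=0.0736
R=−1: 1+16/25x = −1+9/25x ⇒ -7/25x=2 ⇒ x=2/(-7/25)=-7.1429
Confirm numerically:
  x=-5.082: |R|=0.79606 <1
  x=-4.165: |R|=0.66640 <1
  x=-3.954: |R|=0.63157 <1
  x=-7.312: |R|=1.01304 >1
  x=-7.182: |R|=1.00306 >1
Interval (-7.1429, 0).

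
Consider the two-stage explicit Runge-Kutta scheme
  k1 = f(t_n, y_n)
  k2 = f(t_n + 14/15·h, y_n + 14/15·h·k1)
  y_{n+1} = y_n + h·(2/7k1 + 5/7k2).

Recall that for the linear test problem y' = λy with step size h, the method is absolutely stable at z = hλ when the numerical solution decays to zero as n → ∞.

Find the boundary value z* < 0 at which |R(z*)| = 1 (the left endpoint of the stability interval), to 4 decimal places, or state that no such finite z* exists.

On y'=λy, z=hλ:
  k1=λy_n ⇒ h·k1=z·y_n;  k2=λ(1+14/15z)y_n ⇒ h·k2=z(1+14/15z)y_n
  y_{n+1}/y_n = 1 + 2/7z + 5/7z(1+14/15z) = 1 + z + 2/3z²
  ⇒ R(z) = 1 + z + 2/3z².

Find x<0 with |R(x)|<1.
x=-1.68: |R|=1.2016
R=1: x+2/3x²=0 ⇒ x=−3/2=-1.5000; min R=1−1/(4·2/3)=0.6250>−1
Confirm numerically:
  x=-1.457: |R|=0.95823 <1
  x=-1.072: |R|=0.69412 <1
  x=-0.820: |R|=0.62827 <1
  x=-0.710: |R|=0.62607 <1
  x=-1.730: |R|=1.26527 >1
  x=-1.544: |R|=1.04529 >1
So |R|<1 on (-1.5000, 0).

left endpoint -1.5000.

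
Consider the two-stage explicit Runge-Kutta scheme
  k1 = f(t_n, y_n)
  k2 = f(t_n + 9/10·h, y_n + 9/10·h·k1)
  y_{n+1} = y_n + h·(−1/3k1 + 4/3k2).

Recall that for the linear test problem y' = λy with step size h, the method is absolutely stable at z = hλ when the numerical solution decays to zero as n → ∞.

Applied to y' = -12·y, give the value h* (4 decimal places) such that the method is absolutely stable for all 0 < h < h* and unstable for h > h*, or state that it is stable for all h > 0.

(-0.8333,0); λ=-12 ⇒ h* = (5/6)/12 = 0.0694.

Set f=λy, z=hλ:
  k1=λy_n ⇒ h·k1=z·y_n;  k2=λ(1+9/10z)y_n ⇒ h·k2=z(1+9/10z)y_n
  y_{n+1}/y_n = 1 − 1/3z + 4/3z(1+9/10z) = 1 + z + 6/5z²
  Hence R(z) = 1 + z + 6/5z².

Boundary: |R(x)|=1, x<0.
x=-0.55: |R|=0.8130
R=1: x+6/5x²=0 ⇒ x=−5/6=-0.8333; min R=1−1/(4·6/5)=0.7917>−1
Confirm numerically:
  x=-0.735: |R|=0.91327 <1
  x=-0.728: |R|=0.90798 <1
  x=-0.661: |R|=0.86331 <1
  x=-0.893: |R|=1.06394 >1
  x=-0.870: |R|=1.03828 >1
Stable set (-0.8333, 0).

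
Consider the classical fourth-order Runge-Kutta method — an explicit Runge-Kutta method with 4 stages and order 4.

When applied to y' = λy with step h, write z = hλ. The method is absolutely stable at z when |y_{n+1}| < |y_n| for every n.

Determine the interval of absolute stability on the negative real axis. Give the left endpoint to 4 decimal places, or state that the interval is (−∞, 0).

With y'=λy (z=hλ):
  order 4, 4-stage ⇒ R(z)=1+z+z^2/2+z^3/6+z^4/24
  (e.g. R(-1.64)=0.27106, |R|=0.27106)

Solve |R(x)|<1 on ℝ⁻.
x=-1.64: |R|=0.2711
|R(-3.13)|=1.6569 |R(-2.32)|=0.4971 |R(-0.9)|=0.4108
Bisect:
  x_lo=-3.3956 |R|=2.3835  x_hi=-0.1019 |R|=0.9031
  mid=-1.74876 |R|=0.27867 →hi
  mid=-2.57219 |R|=0.72345 →hi
  mid=-2.98390 |R|=1.34312 →lo
  mid=-2.77804 |R|=0.98912 →hi
  mid=-2.88097 |R|=1.15410 →lo
  mid=-2.82951 |R|=1.06873 →lo
  mid=-2.80378 |R|=1.02822 →lo
  mid=-2.79091 |R|=1.00850 →lo
  ...
  [-2.78548,-2.78528] ⇒ x*=-2.7853
So |R|<1 on (-2.7853, 0).

(-2.7853, 0).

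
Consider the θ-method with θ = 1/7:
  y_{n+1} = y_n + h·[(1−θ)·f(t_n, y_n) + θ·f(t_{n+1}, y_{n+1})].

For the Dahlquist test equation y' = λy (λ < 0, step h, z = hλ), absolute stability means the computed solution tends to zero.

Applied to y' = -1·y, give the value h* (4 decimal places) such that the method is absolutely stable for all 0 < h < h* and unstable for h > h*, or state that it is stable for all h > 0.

Test eqn y'=λy, z=hλ:
  y_{n+1} = y_n + z·[6/7·y_n + 1/7·y_{n+1}] ⇒ (1 − 1/7z)y_{n+1} = (1 + 6/7z)y_n
  so R(z) = (1 + 6/7z)/(1 − 1/7z).

Boundary: |R(x)|=1, x<0.
x=-1.4: |R|=0.1667
R=−1: 1+6/7x = −1+1/7x ⇒ -5/7x=2 ⇒ x=2/(-5/7)=-2.8000
Confirm numerically:
  x=-2.279: |R|=0.71926 <1
  x=-2.214: |R|=0.68201 <1
  x=-2.199: |R|=0.67333 <1
  x=-1.589: |R|=0.29503 <1
  x=-3.180: |R|=1.18664 >1
  x=-3.079: |R|=1.13841 >1
Interval (-2.8000, 0).

(-2.8000,0); λ=-1 ⇒ h* = (14/5)/1 = 2.8000.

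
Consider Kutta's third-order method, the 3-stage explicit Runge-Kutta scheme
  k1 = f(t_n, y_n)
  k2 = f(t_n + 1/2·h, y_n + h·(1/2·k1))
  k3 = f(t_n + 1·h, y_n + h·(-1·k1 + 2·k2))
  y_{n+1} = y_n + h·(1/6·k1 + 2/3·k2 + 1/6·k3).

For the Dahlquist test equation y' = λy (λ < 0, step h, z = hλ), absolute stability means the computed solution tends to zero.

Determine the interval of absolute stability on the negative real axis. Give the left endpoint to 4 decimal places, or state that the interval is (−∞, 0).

With y'=λy (z=hλ):
  order 3, 3-stage ⇒ R(z)=1+z+z^2/2+z^3/6
  (e.g. R(-0.85)=0.40890, |R|=0.40890)

Find x<0 with |R(x)|<1.
x=-0.85: |R|=0.4089
|R(-2.04)|=0.3741 |R(-1.43)|=0.1051 |R(-1.27)|=0.1951
Bisect:
  x_lo=-2.8197 |R|=1.5808  x_hi=-0.2479 |R|=0.7803
  mid=-1.53383 |R|=0.04106 →hi
  mid=-2.17678 |R|=0.52666 →hi
  mid=-2.49825 |R|=0.97633 →hi
  mid=-2.65899 |R|=1.25716 →lo
  mid=-2.57862 |R|=1.11165 →lo
  mid=-2.53844 |R|=1.04275 →lo
  mid=-2.51835 |R|=1.00923 →lo
  ...
  [-2.51285,-2.51270] ⇒ x*=-2.5127
Stable set (-2.5127, 0).

z∈(-2.5127,0).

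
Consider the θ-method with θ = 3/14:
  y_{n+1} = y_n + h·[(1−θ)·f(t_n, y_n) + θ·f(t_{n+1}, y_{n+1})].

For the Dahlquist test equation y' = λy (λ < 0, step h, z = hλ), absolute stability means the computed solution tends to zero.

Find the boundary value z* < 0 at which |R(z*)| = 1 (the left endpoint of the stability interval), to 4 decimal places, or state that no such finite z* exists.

z* = -3.5000.

With y'=λy (z=hλ):
  y_{n+1} = y_n + z·[11/14·y_n + 3/14·y_{n+1}] ⇒ (1 − 3/14z)y_{n+1} = (1 + 11/14z)y_n
  ⇒ R(z) = (1 + 11/14z)/(1 − 3/14z).

Boundary: |R(x)|=1, x<0.
x=-1.43: |R|=0.0946
R=−1: 1+11/14x = −1+3/14x ⇒ -4/7x=2 ⇒ x=2/(-4/7)=-3.5000
Confirm numerically:
  x=-3.004: |R|=0.82757 <1
  x=-2.473: |R|=0.61642 <1
  x=-2.243: |R|=0.51488 <1
  x=-1.443: |R|=0.10219 <1
  x=-3.786: |R|=1.09023 >1
  x=-3.681: |R|=1.05782 >1
Stable set (-3.5000, 0).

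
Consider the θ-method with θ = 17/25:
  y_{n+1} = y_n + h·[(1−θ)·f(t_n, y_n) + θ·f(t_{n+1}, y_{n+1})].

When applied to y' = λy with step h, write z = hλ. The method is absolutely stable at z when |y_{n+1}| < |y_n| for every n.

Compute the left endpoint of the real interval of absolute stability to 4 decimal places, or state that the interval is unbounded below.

interval (−∞, 0).

Test eqn y'=λy, z=hλ:
  y_{n+1} = y_n + z·[8/25·y_n + 17/25·y_{n+1}] ⇒ (1 − 17/25z)y_{n+1} = (1 + 8/25z)y_n
  ⇒ R(z) = (1 + 8/25z)/(1 − 17/25z).

Need |R(x)|<1, x<0.
x=-1.27: |R|=0.3185
x=-2: |R|=0.1525
x=-10: |R|=0.2821
x=-100: |R|=0.4493
θ=17/25≥1/2 ⇒ |1+8/25x|<|1−17/25x| ∀x<0 ⇒ interval (−∞,0).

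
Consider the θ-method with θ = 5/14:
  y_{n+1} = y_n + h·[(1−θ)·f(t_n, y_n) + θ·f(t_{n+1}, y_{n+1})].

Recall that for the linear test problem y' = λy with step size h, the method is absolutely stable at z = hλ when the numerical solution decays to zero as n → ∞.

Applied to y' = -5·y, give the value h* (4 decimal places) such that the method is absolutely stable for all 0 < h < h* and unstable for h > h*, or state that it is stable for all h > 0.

(-7.0000,0); λ=-5 ⇒ h* = (7)/5 = 1.4000.

Set f=λy, z=hλ:
  y_{n+1} = y_n + z·[9/14·y_n + 5/14·y_{n+1}] ⇒ (1 − 5/14z)y_{n+1} = (1 + 9/14z)y_n
  ⇒ R(z) = (1 + 9/14z)/(1 − 5/14z).

Solve |R(x)|<1 on ℝ⁻.
x=-1.15: |R|=0.1848
R=−1: 1+9/14x = −1+5/14x ⇒ -2/7x=2 ⇒ x=2/(-2/7)=-7.0000
Confirm numerically:
  x=-5.161: |R|=0.81520 <1
  x=-4.971: |R|=0.79112 <1
  x=-4.810: |R|=0.76978 <1
  x=-4.365: |R|=0.70579 <1
  x=-7.449: |R|=1.03505 >1
  x=-7.318: |R|=1.02514 >1
  x=-7.307: |R|=1.02430 >1
So |R|<1 on (-7.0000, 0).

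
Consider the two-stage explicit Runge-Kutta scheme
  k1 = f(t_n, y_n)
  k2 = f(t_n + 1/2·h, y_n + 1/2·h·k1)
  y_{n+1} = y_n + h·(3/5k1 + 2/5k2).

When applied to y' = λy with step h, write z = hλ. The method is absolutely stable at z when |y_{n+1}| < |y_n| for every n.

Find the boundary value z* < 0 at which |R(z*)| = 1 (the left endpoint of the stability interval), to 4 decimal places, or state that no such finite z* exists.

Set f=λy, z=hλ:
  k1=λy_n ⇒ h·k1=z·y_n;  k2=λ(1+1/2z)y_n ⇒ h·k2=z(1+1/2z)y_n
  y_{n+1}/y_n = 1 + 3/5z + 2/5z(1+1/2z) = 1 + z + 1/5z²
  R(z) = 1 + z + 1/5z².

Need |R(x)|<1, x<0.
x=-1.66: |R|=0.1089
R=1: x+1/5x²=0 ⇒ x=−5=-5.0000; min R=1−1/(4·1/5)=-0.2500>−1
Confirm numerically:
  x=-4.961: |R|=0.96130 <1
  x=-3.451: |R|=0.06912 <1
  x=-2.710: |R|=0.24118 <1
  x=-5.595: |R|=1.66580 >1
  x=-5.549: |R|=1.60928 >1
So |R|<1 on (-5.0000, 0).

left endpoint -5.0000.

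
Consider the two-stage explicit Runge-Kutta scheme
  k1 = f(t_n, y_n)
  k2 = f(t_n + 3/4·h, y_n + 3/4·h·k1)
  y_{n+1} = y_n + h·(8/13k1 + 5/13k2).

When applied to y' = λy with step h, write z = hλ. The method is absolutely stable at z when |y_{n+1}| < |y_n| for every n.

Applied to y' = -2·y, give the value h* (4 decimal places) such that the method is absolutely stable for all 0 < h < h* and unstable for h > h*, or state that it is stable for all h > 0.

(-3.4667,0); λ=-2 ⇒ h* = (52/15)/2 = 1.7333.

With y'=λy (z=hλ):
  k1=λy_n ⇒ h·k1=z·y_n;  k2=λ(1+3/4z)y_n ⇒ h·k2=z(1+3/4z)y_n
  y_{n+1}/y_n = 1 + 8/13z + 5/13z(1+3/4z) = 1 + z + 15/52z²
  so R(z) = 1 + z + 15/52z².

Find x<0 with |R(x)|<1.
x=-0.81: |R|=0.3793
R=1: x+15/52x²=0 ⇒ x=−52/15=-3.4667; min R=1−1/(4·15/52)=0.1333>−1
Confirm numerically:
  x=-2.460: |R|=0.28565 <1
  x=-1.875: |R|=0.13912 <1
  x=-1.710: |R|=0.13349 <1
  x=-1.633: |R|=0.13624 <1
  x=-3.833: |R|=1.40504 >1
  x=-3.804: |R|=1.37016 >1
Interval (-3.4667, 0).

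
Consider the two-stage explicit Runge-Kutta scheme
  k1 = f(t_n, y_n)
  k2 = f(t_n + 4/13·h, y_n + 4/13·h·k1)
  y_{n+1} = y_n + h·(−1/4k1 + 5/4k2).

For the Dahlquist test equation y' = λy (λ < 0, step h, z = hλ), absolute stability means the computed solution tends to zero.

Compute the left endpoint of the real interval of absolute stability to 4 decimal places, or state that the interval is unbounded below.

left endpoint -2.6000.

With y'=λy (z=hλ):
  k1=λy_n ⇒ h·k1=z·y_n;  k2=λ(1+4/13z)y_n ⇒ h·k2=z(1+4/13z)y_n
  y_{n+1}/y_n = 1 − 1/4z + 5/4z(1+4/13z) = 1 + z + 5/13z²
  Hence R(z) = 1 + z + 5/13z².

Find x<0 with |R(x)|<1.
x=-0.89: |R|=0.4147
R=1: x+5/13x²=0 ⇒ x=−13/5=-2.6000; min R=1−1/(4·5/13)=0.3500>−1
Confirm numerically:
  x=-2.545: |R|=0.94616 <1
  x=-2.515: |R|=0.91778 <1
  x=-2.121: |R|=0.60925 <1
  x=-1.839: |R|=0.46174 <1
  x=-3.079: |R|=1.56725 >1
  x=-2.705: |R|=1.10924 >1
Interval (-2.6000, 0).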